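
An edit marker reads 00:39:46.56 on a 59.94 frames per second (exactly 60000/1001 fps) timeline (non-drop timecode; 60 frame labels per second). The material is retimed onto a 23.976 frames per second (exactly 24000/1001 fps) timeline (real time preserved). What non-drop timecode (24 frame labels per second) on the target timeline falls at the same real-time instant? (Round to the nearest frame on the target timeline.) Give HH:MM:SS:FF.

Source frame index: (0×3600 + 39×60 + 46) × 60 + 56 = 143216.
Real time: 143216 / (60000/1001) = 8959951/3750 s.
Target frame: (8959951/3750) × (24000/1001) = 286432/5 ≈ 57286.400 → 57286.
At 24 labels/s: frame 57286 → 00:39:46:22.

00:39:46:22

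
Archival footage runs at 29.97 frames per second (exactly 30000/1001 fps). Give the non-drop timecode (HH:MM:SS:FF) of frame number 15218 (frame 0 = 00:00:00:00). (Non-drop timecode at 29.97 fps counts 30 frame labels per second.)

15218 ÷ 30 = 507 full seconds, remainder 8 frames.
507 s = 0 h 8 min 27 s.
Timecode: 00:08:27:08.

00:08:27:08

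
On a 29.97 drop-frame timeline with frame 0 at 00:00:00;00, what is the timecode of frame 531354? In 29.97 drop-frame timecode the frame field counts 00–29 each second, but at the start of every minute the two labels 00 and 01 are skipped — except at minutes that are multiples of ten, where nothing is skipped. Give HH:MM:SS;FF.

04:55:29;16

Ten DF minutes hold 17982 frames, so frame 531354 lies in block 29 (frames 521478–539459) with 9876 frames into that block.
The block's first minute is 1800 frames and the rest 1798 each; 9876 frames reaches minute 5, so 29 × 18 + 5 × 2 = 532 labels have been skipped so far.
Adding those back, label number 531354 + 532 = 531886 at 30 labels/s is 17729 s + 16 f = 4 h 55 min 29 s frame 16, i.e. 04:55:29;16.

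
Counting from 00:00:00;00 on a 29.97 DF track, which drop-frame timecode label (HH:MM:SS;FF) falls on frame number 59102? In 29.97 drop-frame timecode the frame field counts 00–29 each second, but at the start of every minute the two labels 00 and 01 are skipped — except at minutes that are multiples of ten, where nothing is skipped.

00:32:52;00

Each 10-minute DF block holds 10 × 60 × 30 − 9 × 2 = 17982 frames. 59102 ÷ 17982 → 3 full blocks, remainder 5156.
Within the partial block the first minute is 1800 frames and each further minute 1798, so 2 further minute boundaries passed. Total skipped labels = 18 × 3 + 2 × 2 = 58.
Non-drop label index = 59102 + 58 = 59160; at 30 labels/s that is 00:32:52:00, i.e. DF 00:32:52;00.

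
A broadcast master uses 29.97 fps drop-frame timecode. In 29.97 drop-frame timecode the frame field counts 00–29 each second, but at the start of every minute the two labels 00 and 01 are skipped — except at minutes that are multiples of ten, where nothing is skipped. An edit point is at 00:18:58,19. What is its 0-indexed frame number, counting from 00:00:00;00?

As if non-drop at 30 labels/s: (0 × 3600 + 18 × 60 + 58) × 30 + 19 = 34159.
Minute boundaries passed: 18; those not divisible by 10: 18 − 1 = 17; dropped labels = 2 × 17 = 34.
Actual frame index = 34159 − 34 = 34125.

34125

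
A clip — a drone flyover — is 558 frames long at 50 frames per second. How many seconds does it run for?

Running time = 558 / (50) = 11.16 s.

11.16 seconds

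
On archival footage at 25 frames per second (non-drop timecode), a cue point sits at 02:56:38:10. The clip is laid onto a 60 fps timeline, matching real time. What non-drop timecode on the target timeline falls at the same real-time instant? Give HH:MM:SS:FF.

02:56:38:24

Source frame index: (2×3600 + 56×60 + 38) × 25 + 10 = 264960.
Real time: 264960 / (25) = 52992/5 s.
Target frame: (52992/5) × (60) = 635904.
At 60 labels/s: frame 635904 → 02:56:38:24.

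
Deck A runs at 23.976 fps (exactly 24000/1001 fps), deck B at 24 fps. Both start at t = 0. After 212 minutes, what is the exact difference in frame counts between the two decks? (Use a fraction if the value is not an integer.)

305280/1001 frames

212 min = 12720 s.
A emits 24000/1001 × 12720 = 305280000/1001 frames; B emits 24 × 12720 = 305280.
Difference = 305280/1001 frames (≈ 304.9750); B is ahead of A.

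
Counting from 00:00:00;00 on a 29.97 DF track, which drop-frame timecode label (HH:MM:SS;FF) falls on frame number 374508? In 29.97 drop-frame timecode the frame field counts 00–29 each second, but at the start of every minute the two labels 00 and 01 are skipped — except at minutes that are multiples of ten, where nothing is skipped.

03:28:16;04

Ten DF minutes hold 17982 frames, so frame 374508 lies in block 20 (frames 359640–377621) with 14868 frames into that block.
The block's first minute is 1800 frames and the rest 1798 each; 14868 frames reaches minute 8, so 20 × 18 + 8 × 2 = 376 labels have been skipped so far.
Adding those back, label number 374508 + 376 = 374884 at 30 labels/s is 12496 s + 4 f = 3 h 28 min 16 s frame 4, i.e. 03:28:16;04.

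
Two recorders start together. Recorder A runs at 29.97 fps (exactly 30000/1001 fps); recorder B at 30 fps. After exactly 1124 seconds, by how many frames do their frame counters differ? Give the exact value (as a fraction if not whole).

33720/1001 frames

A emits 30000/1001 × 1124 = 33720000/1001 frames; B emits 30 × 1124 = 33720.
Difference = 33720/1001 frames (≈ 33.6863); B is ahead of A.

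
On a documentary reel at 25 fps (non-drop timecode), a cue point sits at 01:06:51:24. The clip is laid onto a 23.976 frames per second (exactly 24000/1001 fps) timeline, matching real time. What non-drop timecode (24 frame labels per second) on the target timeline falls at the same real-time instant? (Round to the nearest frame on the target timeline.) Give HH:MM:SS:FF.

01:06:47:23

Source frame index: (1×3600 + 6×60 + 51) × 25 + 24 = 100299.
Real time: 100299 / (25) = 100299/25 s.
Target frame: (100299/25) × (24000/1001) = 96287040/1001 ≈ 96190.849 → 96191.
At 24 labels/s: frame 96191 → 01:06:47:23.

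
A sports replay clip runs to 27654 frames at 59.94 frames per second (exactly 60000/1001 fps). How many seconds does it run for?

Running time = 27654 / (60000/1001) = 461.3609 s.

461.3609 seconds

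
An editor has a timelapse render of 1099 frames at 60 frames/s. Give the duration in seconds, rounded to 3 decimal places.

Running time = 1099 × 1/60 = 1099/60 s ≈ 18.317 s.

18.317 seconds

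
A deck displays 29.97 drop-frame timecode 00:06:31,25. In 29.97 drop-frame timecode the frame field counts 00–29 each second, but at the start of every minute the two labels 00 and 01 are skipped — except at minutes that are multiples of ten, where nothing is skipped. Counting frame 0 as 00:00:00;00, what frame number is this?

11743

Complete 10-minute blocks: 0, each 17982 frames → 0.
Remaining 6 whole minutes in the current block: 1800 + 5 × 1798 = 10790 frames.
Within the current minute: 31 × 30 + 25 − 2 = 953 (labels ;00/;01 skipped at this minute). Total = 0 + 10790 + 953 = 11743.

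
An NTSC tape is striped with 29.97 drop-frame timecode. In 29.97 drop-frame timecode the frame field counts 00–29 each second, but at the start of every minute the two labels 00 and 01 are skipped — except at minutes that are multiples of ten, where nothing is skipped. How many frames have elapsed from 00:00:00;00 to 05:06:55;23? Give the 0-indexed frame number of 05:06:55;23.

551921

Complete 10-minute blocks: 30, each 17982 frames → 539460.
Remaining 6 whole minutes in the current block: 1800 + 5 × 1798 = 10790 frames.
Within the current minute: 55 × 30 + 23 − 2 = 1671 (labels ;00/;01 skipped at this minute). Total = 539460 + 10790 + 1671 = 551921.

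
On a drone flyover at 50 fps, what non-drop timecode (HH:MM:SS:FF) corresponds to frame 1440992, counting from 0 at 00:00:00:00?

1440992 ÷ 50 = 28819 full seconds, remainder 42 frames.
28819 s = 8 h 0 min 19 s.
Timecode: 08:00:19:42.

08:00:19:42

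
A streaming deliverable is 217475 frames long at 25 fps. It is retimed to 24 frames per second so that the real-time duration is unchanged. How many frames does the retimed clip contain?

208776 frames

Target frames = source frames × (target rate / source rate) = 217475 × (24)/(25) = 217475 × 24/25 = 208776.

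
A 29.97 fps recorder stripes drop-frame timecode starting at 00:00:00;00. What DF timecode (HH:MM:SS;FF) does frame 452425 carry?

Ten DF minutes hold 17982 frames, so frame 452425 lies in block 25 (frames 449550–467531) with 2875 frames into that block.
The block's first minute is 1800 frames and the rest 1798 each; 2875 frames reaches minute 1, so 25 × 18 + 1 × 2 = 452 labels have been skipped so far.
Adding those back, label number 452425 + 452 = 452877 at 30 labels/s is 15095 s + 27 f = 4 h 11 min 35 s frame 27, i.e. 04:11:35;27.

04:11:35;27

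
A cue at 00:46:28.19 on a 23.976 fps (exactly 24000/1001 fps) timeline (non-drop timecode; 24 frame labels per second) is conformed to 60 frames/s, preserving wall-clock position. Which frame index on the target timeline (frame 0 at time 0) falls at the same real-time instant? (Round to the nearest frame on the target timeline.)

Source frame index: (0×3600 + 46×60 + 28) × 24 + 19 = 66931.
Real time: 66931 / (24000/1001) = 66997931/24000 s.
Target frame: (66997931/24000) × (60) = 66997931/400 ≈ 167494.828 → 167495.

frame 167495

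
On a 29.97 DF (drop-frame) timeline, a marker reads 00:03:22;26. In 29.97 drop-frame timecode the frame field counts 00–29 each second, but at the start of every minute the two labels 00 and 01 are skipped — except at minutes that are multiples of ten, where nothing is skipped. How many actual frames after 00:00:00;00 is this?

6080

As if non-drop at 30 labels/s: (0 × 3600 + 3 × 60 + 22) × 30 + 26 = 6086.
Minute boundaries passed: 3; those not divisible by 10: 3 − 0 = 3; dropped labels = 2 × 3 = 6.
Actual frame index = 6086 − 6 = 6080.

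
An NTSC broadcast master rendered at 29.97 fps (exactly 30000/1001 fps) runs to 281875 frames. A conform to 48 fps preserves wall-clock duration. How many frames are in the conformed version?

Target frames = source frames × (target rate / source rate) = 281875 × (48)/(30000/1001) = 281875 × 1001/625 = 451451.

451451 frames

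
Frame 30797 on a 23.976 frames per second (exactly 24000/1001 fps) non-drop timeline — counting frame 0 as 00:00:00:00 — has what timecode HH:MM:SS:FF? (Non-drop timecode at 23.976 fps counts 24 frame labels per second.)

00:21:23:05

30797 ÷ 24 = 1283 full seconds, remainder 5 frames.
1283 s = 0 h 21 min 23 s.
Timecode: 00:21:23:05.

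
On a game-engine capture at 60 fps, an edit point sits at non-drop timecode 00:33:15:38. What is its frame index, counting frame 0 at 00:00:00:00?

119738

Total seconds to the label: (0 × 3600 + 33 × 60 + 15) = 1995.
Frame index = 1995 × 60 + 38 = 119738.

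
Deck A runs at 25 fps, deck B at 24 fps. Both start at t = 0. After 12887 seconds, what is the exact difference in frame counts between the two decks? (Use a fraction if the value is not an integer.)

A emits 25 × 12887 = 322175 frames; B emits 24 × 12887 = 309288.
Difference = 12887 frames; B is behind A.

12887 frames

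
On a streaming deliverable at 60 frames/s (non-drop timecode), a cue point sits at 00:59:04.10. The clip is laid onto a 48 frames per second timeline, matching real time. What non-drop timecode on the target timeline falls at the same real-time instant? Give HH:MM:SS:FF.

00:59:04:08

Source frame index: (0×3600 + 59×60 + 4) × 60 + 10 = 212650.
Real time: 212650 / (60) = 21265/6 s.
Target frame: (21265/6) × (48) = 170120.
At 48 labels/s: frame 170120 → 00:59:04:08.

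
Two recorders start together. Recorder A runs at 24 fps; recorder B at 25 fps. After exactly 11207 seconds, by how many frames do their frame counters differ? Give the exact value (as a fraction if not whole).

11207 frames

A emits 24 × 11207 = 268968 frames; B emits 25 × 11207 = 280175.
Difference = 11207 frames; B is ahead of A.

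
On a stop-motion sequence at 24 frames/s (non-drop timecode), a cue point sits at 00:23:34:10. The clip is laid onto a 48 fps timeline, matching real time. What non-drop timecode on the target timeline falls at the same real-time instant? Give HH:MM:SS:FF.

00:23:34:20

Source frame index: (0×3600 + 23×60 + 34) × 24 + 10 = 33946.
Real time: 33946 / (24) = 16973/12 s.
Target frame: (16973/12) × (48) = 67892.
At 48 labels/s: frame 67892 → 00:23:34:20.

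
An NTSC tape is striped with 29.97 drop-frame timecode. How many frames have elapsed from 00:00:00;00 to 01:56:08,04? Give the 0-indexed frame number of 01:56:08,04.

As if non-drop at 30 labels/s: (1 × 3600 + 56 × 60 + 8) × 30 + 4 = 209044.
Minute boundaries passed: 116; those not divisible by 10: 116 − 11 = 105; dropped labels = 2 × 105 = 210.
Actual frame index = 209044 − 210 = 208834.

208834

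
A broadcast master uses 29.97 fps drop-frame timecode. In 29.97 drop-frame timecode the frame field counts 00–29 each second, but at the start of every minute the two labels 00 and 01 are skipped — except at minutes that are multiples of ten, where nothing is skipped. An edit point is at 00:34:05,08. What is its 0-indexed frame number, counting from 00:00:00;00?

Complete 10-minute blocks: 3, each 17982 frames → 53946.
Remaining 4 whole minutes in the current block: 1800 + 3 × 1798 = 7194 frames.
Within the current minute: 5 × 30 + 8 − 2 = 156 (labels ;00/;01 skipped at this minute). Total = 53946 + 7194 + 156 = 61296.

61296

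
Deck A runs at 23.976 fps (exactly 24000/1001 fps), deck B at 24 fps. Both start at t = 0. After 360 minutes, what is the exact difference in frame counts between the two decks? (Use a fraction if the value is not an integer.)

360 min = 21600 s.
A emits 24000/1001 × 21600 = 518400000/1001 frames; B emits 24 × 21600 = 518400.
Difference = 518400/1001 frames (≈ 517.8821); B is ahead of A.

518400/1001 frames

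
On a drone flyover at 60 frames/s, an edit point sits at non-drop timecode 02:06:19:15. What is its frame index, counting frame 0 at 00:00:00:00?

Total seconds to the label: (2 × 3600 + 6 × 60 + 19) = 7579.
Frame index = 7579 × 60 + 15 = 454755.

454755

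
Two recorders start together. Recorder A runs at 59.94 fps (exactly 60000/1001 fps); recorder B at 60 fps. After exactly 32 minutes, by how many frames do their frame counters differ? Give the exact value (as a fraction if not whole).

32 min = 1920 s.
A emits 60000/1001 × 1920 = 115200000/1001 frames; B emits 60 × 1920 = 115200.
Difference = 115200/1001 frames (≈ 115.0849); B is ahead of A.

115200/1001 frames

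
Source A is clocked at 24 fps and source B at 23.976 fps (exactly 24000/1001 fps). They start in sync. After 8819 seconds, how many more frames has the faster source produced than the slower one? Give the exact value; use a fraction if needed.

211656/1001 frames

A emits 24 × 8819 = 211656 frames; B emits 24000/1001 × 8819 = 211656000/1001.
Difference = 211656/1001 frames (≈ 211.4446); B is behind A.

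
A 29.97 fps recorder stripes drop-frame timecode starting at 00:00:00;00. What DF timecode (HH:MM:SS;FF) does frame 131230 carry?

01:12:58;20

Each 10-minute DF block holds 10 × 60 × 30 − 9 × 2 = 17982 frames. 131230 ÷ 17982 → 7 full blocks, remainder 5356.
Within the partial block the first minute is 1800 frames and each further minute 1798, so 2 further minute boundaries passed. Total skipped labels = 18 × 7 + 2 × 2 = 130.
Non-drop label index = 131230 + 130 = 131360; at 30 labels/s that is 01:12:58:20, i.e. DF 01:12:58;20.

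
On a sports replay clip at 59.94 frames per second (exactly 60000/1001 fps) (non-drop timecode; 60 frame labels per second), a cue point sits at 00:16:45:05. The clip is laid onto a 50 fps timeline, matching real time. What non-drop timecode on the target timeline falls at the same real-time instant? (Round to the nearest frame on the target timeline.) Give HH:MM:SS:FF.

00:16:46:04

Source frame index: (0×3600 + 16×60 + 45) × 60 + 5 = 60305.
Real time: 60305 / (60000/1001) = 12073061/12000 s.
Target frame: (12073061/12000) × (50) = 12073061/240 ≈ 50304.421 → 50304.
At 50 labels/s: frame 50304 → 00:16:46:04.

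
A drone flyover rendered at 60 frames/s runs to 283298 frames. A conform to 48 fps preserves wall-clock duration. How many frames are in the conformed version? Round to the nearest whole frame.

Frames at target rate = 283298 × (48) / (60) = 1133192/5 ≈ 226638.400.
Nearest whole frame: 226638.

226638 frames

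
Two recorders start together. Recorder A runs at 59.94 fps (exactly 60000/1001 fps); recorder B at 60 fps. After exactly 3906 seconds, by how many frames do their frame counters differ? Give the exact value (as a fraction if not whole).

A emits 60000/1001 × 3906 = 33480000/143 frames; B emits 60 × 3906 = 234360.
Difference = 33480/143 frames (≈ 234.1259); B is ahead of A.

33480/143 frames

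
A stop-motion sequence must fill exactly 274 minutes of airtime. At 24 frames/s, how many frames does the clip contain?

274 min = 16440 s.
Frames = 16440 × 24 = 394560.

394560 frames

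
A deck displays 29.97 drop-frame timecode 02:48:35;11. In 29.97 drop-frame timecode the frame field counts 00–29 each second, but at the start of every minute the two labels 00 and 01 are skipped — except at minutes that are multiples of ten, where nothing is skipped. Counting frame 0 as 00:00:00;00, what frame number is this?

303157

As if non-drop at 30 labels/s: (2 × 3600 + 48 × 60 + 35) × 30 + 11 = 303461.
Minute boundaries passed: 168; those not divisible by 10: 168 − 16 = 152; dropped labels = 2 × 152 = 304.
Actual frame index = 303461 − 304 = 303157.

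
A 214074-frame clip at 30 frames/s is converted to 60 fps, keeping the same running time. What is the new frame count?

428148 frames

Frames at target rate = 214074 × (60) / (30) = 428148.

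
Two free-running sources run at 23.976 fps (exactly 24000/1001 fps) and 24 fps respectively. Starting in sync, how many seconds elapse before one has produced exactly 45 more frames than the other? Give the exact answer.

The gap grows by |24 − 24000/1001| = 24/1001 frames per second.
Time for a 45-frame gap: 45 ÷ (24/1001) = 1876.875 s.

1876.875 seconds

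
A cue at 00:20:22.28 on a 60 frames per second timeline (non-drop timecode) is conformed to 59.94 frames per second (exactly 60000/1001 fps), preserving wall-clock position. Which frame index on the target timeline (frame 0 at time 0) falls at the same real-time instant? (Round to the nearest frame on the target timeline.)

Source frame index: (0×3600 + 20×60 + 22) × 60 + 28 = 73348.
Real time: 73348 / (60) = 18337/15 s.
Target frame: (18337/15) × (60000/1001) = 6668000/91 ≈ 73274.725 → 73275.

frame 73275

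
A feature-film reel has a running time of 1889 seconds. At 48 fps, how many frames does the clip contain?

90672 frames

Frames = 1889 × 48 = 90672.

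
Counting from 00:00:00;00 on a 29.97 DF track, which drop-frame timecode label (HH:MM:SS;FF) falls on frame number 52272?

00:29:04;06

Each 10-minute DF block holds 10 × 60 × 30 − 9 × 2 = 17982 frames. 52272 ÷ 17982 → 2 full blocks, remainder 16308.
Within the partial block the first minute is 1800 frames and each further minute 1798, so 9 further minute boundaries passed. Total skipped labels = 18 × 2 + 2 × 9 = 54.
Non-drop label index = 52272 + 54 = 52326; at 30 labels/s that is 00:29:04:06, i.e. DF 00:29:04;06.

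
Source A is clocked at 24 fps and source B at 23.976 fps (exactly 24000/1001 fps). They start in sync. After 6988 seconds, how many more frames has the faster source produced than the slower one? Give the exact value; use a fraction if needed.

A emits 24 × 6988 = 167712 frames; B emits 24000/1001 × 6988 = 167712000/1001.
Difference = 167712/1001 frames (≈ 167.5445); B is behind A.

167712/1001 frames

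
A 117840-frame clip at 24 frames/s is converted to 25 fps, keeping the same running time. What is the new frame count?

122750 frames

Target frames = source frames × (target rate / source rate) = 117840 × (25)/(24) = 117840 × 25/24 = 122750.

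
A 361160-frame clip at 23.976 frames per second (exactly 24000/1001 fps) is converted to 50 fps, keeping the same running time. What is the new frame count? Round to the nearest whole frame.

753169 frames

Frames at target rate = 361160 × (50) / (24000/1001) = 9038029/12 ≈ 753169.083.
Nearest whole frame: 753169.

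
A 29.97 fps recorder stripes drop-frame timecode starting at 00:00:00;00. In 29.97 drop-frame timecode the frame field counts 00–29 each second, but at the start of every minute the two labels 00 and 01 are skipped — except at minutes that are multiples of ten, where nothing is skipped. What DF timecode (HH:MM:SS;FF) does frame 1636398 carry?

Ten DF minutes hold 17982 frames, so frame 1636398 lies in block 91 (frames 1636362–1654343) with 36 frames into that block.
The block's first minute is 1800 frames and the rest 1798 each; 36 frames reaches minute 0, so 91 × 18 + 0 × 2 = 1638 labels have been skipped so far.
Adding those back, label number 1636398 + 1638 = 1638036 at 30 labels/s is 54601 s + 6 f = 15 h 10 min 1 s frame 6, i.e. 15:10:01;06.

15:10:01;06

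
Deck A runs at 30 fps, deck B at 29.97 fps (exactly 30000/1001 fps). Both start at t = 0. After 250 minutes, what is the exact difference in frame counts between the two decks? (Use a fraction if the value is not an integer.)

450000/1001 frames

250 min = 15000 s.
A emits 30 × 15000 = 450000 frames; B emits 30000/1001 × 15000 = 450000000/1001.
Difference = 450000/1001 frames (≈ 449.5504); B is behind A.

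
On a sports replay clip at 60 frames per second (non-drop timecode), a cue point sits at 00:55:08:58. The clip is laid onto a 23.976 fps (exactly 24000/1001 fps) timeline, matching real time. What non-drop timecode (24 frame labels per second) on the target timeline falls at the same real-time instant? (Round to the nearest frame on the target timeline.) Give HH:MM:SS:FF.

Source frame index: (0×3600 + 55×60 + 8) × 60 + 58 = 198538.
Real time: 198538 / (60) = 99269/30 s.
Target frame: (99269/30) × (24000/1001) = 79415200/1001 ≈ 79335.864 → 79336.
At 24 labels/s: frame 79336 → 00:55:05:16.

00:55:05:16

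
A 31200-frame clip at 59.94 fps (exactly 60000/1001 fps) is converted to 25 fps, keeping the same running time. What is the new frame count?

Target frames = source frames × (target rate / source rate) = 31200 × (25)/(60000/1001) = 31200 × 1001/2400 = 13013.

13013 frames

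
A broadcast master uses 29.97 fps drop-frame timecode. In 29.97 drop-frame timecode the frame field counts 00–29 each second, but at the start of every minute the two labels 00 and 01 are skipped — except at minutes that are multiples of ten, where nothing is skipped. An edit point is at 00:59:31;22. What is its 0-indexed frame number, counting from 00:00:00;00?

Complete 10-minute blocks: 5, each 17982 frames → 89910.
Remaining 9 whole minutes in the current block: 1800 + 8 × 1798 = 16184 frames.
Within the current minute: 31 × 30 + 22 − 2 = 950 (labels ;00/;01 skipped at this minute). Total = 89910 + 16184 + 950 = 107044.

107044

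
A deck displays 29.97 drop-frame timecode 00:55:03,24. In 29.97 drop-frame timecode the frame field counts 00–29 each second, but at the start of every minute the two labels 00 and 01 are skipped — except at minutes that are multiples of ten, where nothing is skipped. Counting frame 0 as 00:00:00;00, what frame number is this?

99014

As if non-drop at 30 labels/s: (0 × 3600 + 55 × 60 + 3) × 30 + 24 = 99114.
Minute boundaries passed: 55; those not divisible by 10: 55 − 5 = 50; dropped labels = 2 × 50 = 100.
Actual frame index = 99114 − 100 = 99014.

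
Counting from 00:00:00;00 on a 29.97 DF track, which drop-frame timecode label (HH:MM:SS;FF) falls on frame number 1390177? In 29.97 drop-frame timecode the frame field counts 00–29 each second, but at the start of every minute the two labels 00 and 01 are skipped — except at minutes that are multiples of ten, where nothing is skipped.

12:53:05;19

Ten DF minutes hold 17982 frames, so frame 1390177 lies in block 77 (frames 1384614–1402595) with 5563 frames into that block.
The block's first minute is 1800 frames and the rest 1798 each; 5563 frames reaches minute 3, so 77 × 18 + 3 × 2 = 1392 labels have been skipped so far.
Adding those back, label number 1390177 + 1392 = 1391569 at 30 labels/s is 46385 s + 19 f = 12 h 53 min 5 s frame 19, i.e. 12:53:05;19.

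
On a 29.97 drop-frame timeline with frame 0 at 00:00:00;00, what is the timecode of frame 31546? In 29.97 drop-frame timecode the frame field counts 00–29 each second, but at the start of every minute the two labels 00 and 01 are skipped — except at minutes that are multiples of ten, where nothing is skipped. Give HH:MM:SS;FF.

00:17:32;18

Ten DF minutes hold 17982 frames, so frame 31546 lies in block 1 (frames 17982–35963) with 13564 frames into that block.
The block's first minute is 1800 frames and the rest 1798 each; 13564 frames reaches minute 7, so 1 × 18 + 7 × 2 = 32 labels have been skipped so far.
Adding those back, label number 31546 + 32 = 31578 at 30 labels/s is 1052 s + 18 f = 0 h 17 min 32 s frame 18, i.e. 00:17:32;18.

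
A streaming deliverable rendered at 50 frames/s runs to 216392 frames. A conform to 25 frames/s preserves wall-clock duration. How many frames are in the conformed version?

108196 frames

Target frames = source frames × (target rate / source rate) = 216392 × (25)/(50) = 216392 × 1/2 = 108196.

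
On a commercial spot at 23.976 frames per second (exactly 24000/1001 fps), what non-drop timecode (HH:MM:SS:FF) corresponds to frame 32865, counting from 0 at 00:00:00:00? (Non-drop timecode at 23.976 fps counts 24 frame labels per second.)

00:22:49:09

32865 ÷ 24 = 1369 full seconds, remainder 9 frames.
1369 s = 0 h 22 min 49 s.
Timecode: 00:22:49:09.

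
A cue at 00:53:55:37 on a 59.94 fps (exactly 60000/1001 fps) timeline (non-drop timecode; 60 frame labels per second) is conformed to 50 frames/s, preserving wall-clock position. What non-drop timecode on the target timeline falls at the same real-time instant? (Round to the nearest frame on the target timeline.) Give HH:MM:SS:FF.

Source frame index: (0×3600 + 53×60 + 55) × 60 + 37 = 194137.
Real time: 194137 / (60000/1001) = 194331137/60000 s.
Target frame: (194331137/60000) × (50) = 194331137/1200 ≈ 161942.614 → 161943.
At 50 labels/s: frame 161943 → 00:53:58:43.

00:53:58:43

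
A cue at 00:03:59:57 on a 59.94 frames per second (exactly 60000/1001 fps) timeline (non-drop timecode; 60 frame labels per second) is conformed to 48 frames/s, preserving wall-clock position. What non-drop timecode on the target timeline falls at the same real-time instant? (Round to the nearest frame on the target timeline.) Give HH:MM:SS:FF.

Source frame index: (0×3600 + 3×60 + 59) × 60 + 57 = 14397.
Real time: 14397 / (60000/1001) = 4803799/20000 s.
Target frame: (4803799/20000) × (48) = 14411397/1250 ≈ 11529.118 → 11529.
At 48 labels/s: frame 11529 → 00:04:00:09.

00:04:00:09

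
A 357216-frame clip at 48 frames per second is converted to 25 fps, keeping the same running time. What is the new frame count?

Target frames = source frames × (target rate / source rate) = 357216 × (25)/(48) = 357216 × 25/48 = 186050.

186050 frames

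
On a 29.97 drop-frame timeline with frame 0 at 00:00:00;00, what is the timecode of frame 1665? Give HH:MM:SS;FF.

Each 10-minute DF block holds 10 × 60 × 30 − 9 × 2 = 17982 frames. 1665 ÷ 17982 → 0 full blocks, remainder 1665.
Within the partial block the first minute is 1800 frames and each further minute 1798, so 0 further minute boundaries passed. Total skipped labels = 18 × 0 + 2 × 0 = 0.
Non-drop label index = 1665 + 0 = 1665; at 30 labels/s that is 00:00:55:15, i.e. DF 00:00:55;15.

00:00:55;15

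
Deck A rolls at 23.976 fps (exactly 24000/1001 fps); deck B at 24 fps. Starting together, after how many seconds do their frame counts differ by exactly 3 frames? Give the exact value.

125.125 seconds

The gap grows by |24 − 24000/1001| = 24/1001 frames per second.
Time for a 3-frame gap: 3 ÷ (24/1001) = 125.125 s.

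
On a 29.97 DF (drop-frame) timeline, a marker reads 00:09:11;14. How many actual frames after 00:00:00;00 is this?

Complete 10-minute blocks: 0, each 17982 frames → 0.
Remaining 9 whole minutes in the current block: 1800 + 8 × 1798 = 16184 frames.
Within the current minute: 11 × 30 + 14 − 2 = 342 (labels ;00/;01 skipped at this minute). Total = 0 + 16184 + 342 = 16526.

16526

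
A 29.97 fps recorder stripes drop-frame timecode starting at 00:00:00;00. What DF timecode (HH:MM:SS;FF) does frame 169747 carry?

Ten DF minutes hold 17982 frames, so frame 169747 lies in block 9 (frames 161838–179819) with 7909 frames into that block.
The block's first minute is 1800 frames and the rest 1798 each; 7909 frames reaches minute 4, so 9 × 18 + 4 × 2 = 170 labels have been skipped so far.
Adding those back, label number 169747 + 170 = 169917 at 30 labels/s is 5663 s + 27 f = 1 h 34 min 23 s frame 27, i.e. 01:34:23;27.

01:34:23;27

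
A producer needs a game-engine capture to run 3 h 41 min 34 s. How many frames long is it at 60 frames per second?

797640 frames

3 h 41 min 34 s = 13294 s.
Frames = 13294 × 60 = 797640.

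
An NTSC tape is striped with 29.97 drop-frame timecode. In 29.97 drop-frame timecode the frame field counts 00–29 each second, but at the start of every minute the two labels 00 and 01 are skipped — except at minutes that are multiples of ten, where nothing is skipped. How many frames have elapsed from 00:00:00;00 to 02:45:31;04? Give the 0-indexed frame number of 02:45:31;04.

297636

As if non-drop at 30 labels/s: (2 × 3600 + 45 × 60 + 31) × 30 + 4 = 297934.
Minute boundaries passed: 165; those not divisible by 10: 165 − 16 = 149; dropped labels = 2 × 149 = 298.
Actual frame index = 297934 − 298 = 297636.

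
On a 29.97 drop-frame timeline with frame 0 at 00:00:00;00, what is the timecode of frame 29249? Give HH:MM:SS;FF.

00:16:15;29

Ten DF minutes hold 17982 frames, so frame 29249 lies in block 1 (frames 17982–35963) with 11267 frames into that block.
The block's first minute is 1800 frames and the rest 1798 each; 11267 frames reaches minute 6, so 1 × 18 + 6 × 2 = 30 labels have been skipped so far.
Adding those back, label number 29249 + 30 = 29279 at 30 labels/s is 975 s + 29 f = 0 h 16 min 15 s frame 29, i.e. 00:16:15;29.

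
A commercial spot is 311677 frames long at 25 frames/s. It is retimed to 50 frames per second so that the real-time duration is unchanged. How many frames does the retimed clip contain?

Target frames = source frames × (target rate / source rate) = 311677 × (50)/(25) = 311677 × 2 = 623354.

623354 frames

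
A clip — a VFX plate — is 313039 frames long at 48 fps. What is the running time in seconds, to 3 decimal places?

6521.646 seconds

Running time = 313039 × 1/48 = 313039/48 s ≈ 6521.646 s.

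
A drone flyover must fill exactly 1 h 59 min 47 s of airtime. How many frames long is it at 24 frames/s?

1 h 59 min 47 s = 7187 s.
Frames = 7187 × 24 = 172488.

172488 frames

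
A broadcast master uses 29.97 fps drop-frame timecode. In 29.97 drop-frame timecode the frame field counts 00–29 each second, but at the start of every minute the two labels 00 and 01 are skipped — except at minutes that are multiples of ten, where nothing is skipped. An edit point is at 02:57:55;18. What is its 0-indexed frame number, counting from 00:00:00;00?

Complete 10-minute blocks: 17, each 17982 frames → 305694.
Remaining 7 whole minutes in the current block: 1800 + 6 × 1798 = 12588 frames.
Within the current minute: 55 × 30 + 18 − 2 = 1666 (labels ;00/;01 skipped at this minute). Total = 305694 + 12588 + 1666 = 319948.

319948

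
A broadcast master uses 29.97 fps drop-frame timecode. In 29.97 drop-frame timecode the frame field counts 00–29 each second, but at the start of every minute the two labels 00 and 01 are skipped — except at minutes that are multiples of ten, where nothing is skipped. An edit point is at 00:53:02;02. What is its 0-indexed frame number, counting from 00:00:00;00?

95366

As if non-drop at 30 labels/s: (0 × 3600 + 53 × 60 + 2) × 30 + 2 = 95462.
Minute boundaries passed: 53; those not divisible by 10: 53 − 5 = 48; dropped labels = 2 × 48 = 96.
Actual frame index = 95462 − 96 = 95366.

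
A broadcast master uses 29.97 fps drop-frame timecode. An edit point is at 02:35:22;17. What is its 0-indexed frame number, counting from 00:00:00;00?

279397

Complete 10-minute blocks: 15, each 17982 frames → 269730.
Remaining 5 whole minutes in the current block: 1800 + 4 × 1798 = 8992 frames.
Within the current minute: 22 × 30 + 17 − 2 = 675 (labels ;00/;01 skipped at this minute). Total = 269730 + 8992 + 675 = 279397.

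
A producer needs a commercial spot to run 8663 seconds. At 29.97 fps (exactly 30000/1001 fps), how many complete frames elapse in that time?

259630 frames

Frames = 8663 × 30000/1001 = 259890000/1001 ≈ 259630.3696.
Complete frames: 259630.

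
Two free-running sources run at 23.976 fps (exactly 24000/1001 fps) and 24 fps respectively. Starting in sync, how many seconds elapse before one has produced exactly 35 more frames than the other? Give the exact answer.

The gap grows by |24 − 24000/1001| = 24/1001 frames per second.
Time for a 35-frame gap: 35 ÷ (24/1001) = 35035/24 s.

35035/24 seconds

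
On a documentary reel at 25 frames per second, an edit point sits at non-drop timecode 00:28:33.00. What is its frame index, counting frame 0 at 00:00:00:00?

Total seconds to the label: (0 × 3600 + 28 × 60 + 33) = 1713.
Frame index = 1713 × 25 + 0 = 42825.

frame 42825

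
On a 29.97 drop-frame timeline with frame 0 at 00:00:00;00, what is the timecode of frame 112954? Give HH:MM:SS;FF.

01:02:48;26

Each 10-minute DF block holds 10 × 60 × 30 − 9 × 2 = 17982 frames. 112954 ÷ 17982 → 6 full blocks, remainder 5062.
Within the partial block the first minute is 1800 frames and each further minute 1798, so 2 further minute boundaries passed. Total skipped labels = 18 × 6 + 2 × 2 = 112.
Non-drop label index = 112954 + 112 = 113066; at 30 labels/s that is 01:02:48:26, i.e. DF 01:02:48;26.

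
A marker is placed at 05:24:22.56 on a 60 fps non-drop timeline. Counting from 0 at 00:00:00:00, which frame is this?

frame 1167776

Total seconds to the label: (5 × 3600 + 24 × 60 + 22) = 19462.
Frame index = 19462 × 60 + 56 = 1167776.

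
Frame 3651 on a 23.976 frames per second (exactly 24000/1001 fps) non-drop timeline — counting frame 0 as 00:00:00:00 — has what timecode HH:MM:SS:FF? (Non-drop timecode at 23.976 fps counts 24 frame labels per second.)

3651 ÷ 24 = 152 full seconds, remainder 3 frames.
152 s = 0 h 2 min 32 s.
Timecode: 00:02:32:03.

00:02:32:03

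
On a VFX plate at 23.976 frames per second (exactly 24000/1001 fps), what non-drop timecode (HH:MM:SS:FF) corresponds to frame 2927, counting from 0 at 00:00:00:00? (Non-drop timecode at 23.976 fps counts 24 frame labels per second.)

2927 ÷ 24 = 121 full seconds, remainder 23 frames.
121 s = 0 h 2 min 1 s.
Timecode: 00:02:01:23.

00:02:01:23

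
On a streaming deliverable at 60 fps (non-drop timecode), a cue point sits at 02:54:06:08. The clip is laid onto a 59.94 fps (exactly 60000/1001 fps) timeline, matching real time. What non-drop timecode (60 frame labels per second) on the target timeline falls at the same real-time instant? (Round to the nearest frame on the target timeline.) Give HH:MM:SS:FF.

Source frame index: (2×3600 + 54×60 + 6) × 60 + 8 = 626768.
Real time: 626768 / (60) = 156692/15 s.
Target frame: (156692/15) × (60000/1001) = 626768000/1001 ≈ 626141.858 → 626142.
At 60 labels/s: frame 626142 → 02:53:55:42.

02:53:55:42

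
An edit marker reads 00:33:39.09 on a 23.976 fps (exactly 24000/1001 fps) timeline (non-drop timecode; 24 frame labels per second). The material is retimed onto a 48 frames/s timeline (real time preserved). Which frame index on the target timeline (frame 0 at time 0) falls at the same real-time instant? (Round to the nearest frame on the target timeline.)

Source frame index: (0×3600 + 33×60 + 39) × 24 + 9 = 48465.
Real time: 48465 / (24000/1001) = 3234231/1600 s.
Target frame: (3234231/1600) × (48) = 9702693/100 ≈ 97026.930 → 97027.

frame 97027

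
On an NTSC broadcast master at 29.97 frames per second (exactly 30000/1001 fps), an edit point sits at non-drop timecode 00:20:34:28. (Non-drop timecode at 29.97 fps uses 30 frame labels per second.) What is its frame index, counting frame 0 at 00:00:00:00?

frame 37048

Total seconds to the label: (0 × 3600 + 20 × 60 + 34) = 1234.
Frame index = 1234 × 30 + 28 = 37048.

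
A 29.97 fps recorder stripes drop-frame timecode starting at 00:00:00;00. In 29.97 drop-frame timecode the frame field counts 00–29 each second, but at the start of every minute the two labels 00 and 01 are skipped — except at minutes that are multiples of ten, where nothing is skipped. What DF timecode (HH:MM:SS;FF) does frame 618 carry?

00:00:20;18

Each 10-minute DF block holds 10 × 60 × 30 − 9 × 2 = 17982 frames. 618 ÷ 17982 → 0 full blocks, remainder 618.
Within the partial block the first minute is 1800 frames and each further minute 1798, so 0 further minute boundaries passed. Total skipped labels = 18 × 0 + 2 × 0 = 0.
Non-drop label index = 618 + 0 = 618; at 30 labels/s that is 00:00:20:18, i.e. DF 00:00:20;18.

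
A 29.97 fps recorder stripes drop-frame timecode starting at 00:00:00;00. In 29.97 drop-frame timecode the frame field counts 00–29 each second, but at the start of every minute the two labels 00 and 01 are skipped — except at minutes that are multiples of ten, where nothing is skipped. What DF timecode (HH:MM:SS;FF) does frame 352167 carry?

03:15:50;19

Ten DF minutes hold 17982 frames, so frame 352167 lies in block 19 (frames 341658–359639) with 10509 frames into that block.
The block's first minute is 1800 frames and the rest 1798 each; 10509 frames reaches minute 5, so 19 × 18 + 5 × 2 = 352 labels have been skipped so far.
Adding those back, label number 352167 + 352 = 352519 at 30 labels/s is 11750 s + 19 f = 3 h 15 min 50 s frame 19, i.e. 03:15:50;19.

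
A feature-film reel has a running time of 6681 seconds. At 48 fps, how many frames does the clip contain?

320688 frames

Frames = 6681 × 48 = 320688.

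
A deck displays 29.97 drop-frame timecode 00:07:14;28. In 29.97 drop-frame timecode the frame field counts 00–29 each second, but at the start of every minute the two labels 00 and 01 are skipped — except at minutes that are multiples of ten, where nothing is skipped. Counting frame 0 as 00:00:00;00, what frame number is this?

13034

Complete 10-minute blocks: 0, each 17982 frames → 0.
Remaining 7 whole minutes in the current block: 1800 + 6 × 1798 = 12588 frames.
Within the current minute: 14 × 30 + 28 − 2 = 446 (labels ;00/;01 skipped at this minute). Total = 0 + 12588 + 446 = 13034.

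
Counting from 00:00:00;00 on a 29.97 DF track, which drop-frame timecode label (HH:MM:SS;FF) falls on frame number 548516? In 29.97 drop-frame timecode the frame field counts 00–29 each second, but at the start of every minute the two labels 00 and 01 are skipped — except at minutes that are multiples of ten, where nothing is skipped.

05:05:02;06

Each 10-minute DF block holds 10 × 60 × 30 − 9 × 2 = 17982 frames. 548516 ÷ 17982 → 30 full blocks, remainder 9056.
Within the partial block the first minute is 1800 frames and each further minute 1798, so 5 further minute boundaries passed. Total skipped labels = 18 × 30 + 2 × 5 = 550.
Non-drop label index = 548516 + 550 = 549066; at 30 labels/s that is 05:05:02:06, i.e. DF 05:05:02;06.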